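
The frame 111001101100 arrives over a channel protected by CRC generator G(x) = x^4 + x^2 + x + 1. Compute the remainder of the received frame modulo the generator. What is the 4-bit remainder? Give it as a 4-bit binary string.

0010

Modulo-2 division of 111001101100 by 10111:
  pos 0: 11100 XOR 10111 = 01011
  pos 1: 10111 XOR 10111 = 00000
  pos 6: 10110 XOR 10111 = 00001
Remainder = 0010 (nonzero — an error is detected).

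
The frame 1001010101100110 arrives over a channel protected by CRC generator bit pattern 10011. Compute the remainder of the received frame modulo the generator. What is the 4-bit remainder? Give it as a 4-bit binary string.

Modulo-2 division of 1001010101100110 by 10011:
  pos 0: 10010 XOR 10011 = 00001
  pos 4: 11010 XOR 10011 = 01001
  pos 5: 10011 XOR 10011 = 00000
  pos 10: 10011 XOR 10011 = 00000
Remainder = 0000 (zero — the frame passes the CRC check).

0000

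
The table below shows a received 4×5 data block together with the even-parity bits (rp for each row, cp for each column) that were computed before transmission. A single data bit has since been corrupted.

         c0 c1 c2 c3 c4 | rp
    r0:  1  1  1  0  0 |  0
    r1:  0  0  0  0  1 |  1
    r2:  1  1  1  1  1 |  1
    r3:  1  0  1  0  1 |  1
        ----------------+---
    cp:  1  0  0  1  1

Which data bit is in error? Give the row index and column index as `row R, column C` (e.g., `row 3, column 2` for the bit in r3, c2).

Recompute each row's even parity and compare to rp:
  r0: data parity 1, sent rp 0 → mismatch
  r1: data parity 1, sent rp 1 → ok
  r2: data parity 1, sent rp 1 → ok
  r3: data parity 1, sent rp 1 → ok
Recompute each column's even parity and compare to cp:
  c0: data parity 1, sent cp 1 → ok
  c1: data parity 0, sent cp 0 → ok
  c2: data parity 1, sent cp 0 → mismatch
  c3: data parity 1, sent cp 1 → ok
  c4: data parity 1, sent cp 1 → ok
Exactly one row (r0) and one column (c2) fail → the flipped bit is at their intersection.

row 0, column 2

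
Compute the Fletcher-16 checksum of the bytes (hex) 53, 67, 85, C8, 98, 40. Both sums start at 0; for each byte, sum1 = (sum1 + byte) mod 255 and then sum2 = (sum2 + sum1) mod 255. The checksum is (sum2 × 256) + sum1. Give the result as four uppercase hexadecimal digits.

Running sums (mod 255):
  after byte 0 (53): sum1=83, sum2=83
  after byte 1 (67): sum1=186, sum2=14
  after byte 2 (85): sum1=64, sum2=78
  after byte 3 (C8): sum1=9, sum2=87
  after byte 4 (98): sum1=161, sum2=248
  after byte 5 (40): sum1=225, sum2=218
Checksum = sum2·256 + sum1 = 218·256 + 225 = 56033 = 0xDAE1.

DAE1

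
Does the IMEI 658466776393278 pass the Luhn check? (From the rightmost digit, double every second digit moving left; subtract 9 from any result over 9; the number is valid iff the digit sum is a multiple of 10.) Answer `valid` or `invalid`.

invalid

From the right, keep odd positions and double even positions (subtract 9 from any doubled value over 9):
  doubled (positions 2,4,...): 5 6 6 5 3 8 1 → sum 34
  kept (positions 1,3,...): 8 2 9 6 7 6 8 6 → sum 52
Total = 86.
86 mod 10 = 6, so the number is invalid.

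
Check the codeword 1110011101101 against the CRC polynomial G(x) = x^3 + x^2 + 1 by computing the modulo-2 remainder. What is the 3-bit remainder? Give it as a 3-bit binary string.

101

Modulo-2 division of 1110011101101 by 1101:
  pos 0: 1110 XOR 1101 = 0011
  pos 2: 1101 XOR 1101 = 0000
  pos 6: 1101 XOR 1101 = 0000
Remainder = 101 (nonzero — an error is detected).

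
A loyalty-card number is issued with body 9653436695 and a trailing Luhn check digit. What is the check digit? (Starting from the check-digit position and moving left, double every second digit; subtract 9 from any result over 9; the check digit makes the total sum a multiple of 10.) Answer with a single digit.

Partial digits right→left: 5 9 6 6 3 4 3 5 6 9
Double every second digit counting from the check-digit position (so the 1st, 3rd, 5th, ... of the partial from the right).
  doubled (with −9 where >9): 1 3 6 6 3 → sum 19
  kept as-is: 9 6 4 5 9 → sum 33
Total = 19 + 33 = 52.
Check digit = (10 − (52 mod 10)) mod 10 = 8.

8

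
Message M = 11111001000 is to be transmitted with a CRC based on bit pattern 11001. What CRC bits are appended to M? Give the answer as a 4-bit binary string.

1001

Append 4 zeros: 111110010000000. Divide by 11001 (XOR where the leading bit is 1):
  pos 0: 11111 XOR 11001 = 00110
  pos 2: 11000 XOR 11001 = 00001
  pos 6: 11000 XOR 11001 = 00001
  pos 10: 10000 XOR 11001 = 01001
Remainder (last 4 bits) = 1001. This is the CRC / FCS.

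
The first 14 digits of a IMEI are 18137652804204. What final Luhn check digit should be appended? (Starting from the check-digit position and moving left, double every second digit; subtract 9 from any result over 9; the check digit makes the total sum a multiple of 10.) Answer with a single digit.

2

Partial digits right→left: 4 0 2 4 0 8 2 5 6 7 3 1 8 1
Double every second digit counting from the check-digit position (so the 1st, 3rd, 5th, ... of the partial from the right).
  doubled (with −9 where >9): 8 4 0 4 3 6 7 → sum 32
  kept as-is: 0 4 8 5 7 1 1 → sum 26
Total = 32 + 26 = 58.
Check digit = (10 − (58 mod 10)) mod 10 = 2.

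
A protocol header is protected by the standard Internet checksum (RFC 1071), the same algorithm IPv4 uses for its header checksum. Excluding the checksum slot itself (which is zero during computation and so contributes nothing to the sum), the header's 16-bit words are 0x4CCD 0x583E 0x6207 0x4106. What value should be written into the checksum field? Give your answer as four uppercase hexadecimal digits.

One's-complement addition (fold any carry out of bit 15 back into bit 0):
  0x4CCD + 0x583E = 0x0A50B
  0xA50B + 0x6207 = 0x10712 → wrap carry → 0x0713
  0x0713 + 0x4106 = 0x04819
One's-complement sum = 0x4819.
Checksum = ~0x4819 & 0xFFFF = 0xB7E6.

B7E6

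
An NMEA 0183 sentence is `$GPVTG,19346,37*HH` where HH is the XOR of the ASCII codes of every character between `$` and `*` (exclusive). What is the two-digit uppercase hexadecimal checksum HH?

XOR the ASCII codes of the payload characters:
  'G' = 0x47 → acc = 0x47
  'P' = 0x50 → acc = 0x17
  'V' = 0x56 → acc = 0x41
  'T' = 0x54 → acc = 0x15
  'G' = 0x47 → acc = 0x52
  ',' = 0x2C → acc = 0x7E
  '1' = 0x31 → acc = 0x4F
  '9' = 0x39 → acc = 0x76
  '3' = 0x33 → acc = 0x45
  '4' = 0x34 → acc = 0x71
  '6' = 0x36 → acc = 0x47
  ',' = 0x2C → acc = 0x6B
  '3' = 0x33 → acc = 0x58
  '7' = 0x37 → acc = 0x6F
Checksum = 0x6F.

6F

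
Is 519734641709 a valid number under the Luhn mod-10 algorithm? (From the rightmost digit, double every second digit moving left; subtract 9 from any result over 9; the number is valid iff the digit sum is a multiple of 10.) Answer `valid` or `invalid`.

From the right, keep odd positions and double even positions (subtract 9 from any doubled value over 9):
  doubled (positions 2,4,...): 0 2 3 6 9 1 → sum 21
  kept (positions 1,3,...): 9 7 4 4 7 1 → sum 32
Total = 53.
53 mod 10 = 3, so the number is invalid.

invalid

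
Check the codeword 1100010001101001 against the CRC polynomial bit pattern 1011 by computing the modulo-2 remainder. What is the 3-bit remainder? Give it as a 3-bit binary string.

000

Modulo-2 division of 1100010001101001 by 1011:
  pos 0: 1100 XOR 1011 = 0111
  pos 1: 1110 XOR 1011 = 0101
  pos 2: 1011 XOR 1011 = 0000
  pos 9: 1101 XOR 1011 = 0110
  pos 10: 1100 XOR 1011 = 0111
  pos 11: 1110 XOR 1011 = 0101
  pos 12: 1011 XOR 1011 = 0000
Remainder = 000 (zero — the frame passes the CRC check).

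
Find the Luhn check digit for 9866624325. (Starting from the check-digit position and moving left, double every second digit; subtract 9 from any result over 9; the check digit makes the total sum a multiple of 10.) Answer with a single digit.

2

Partial digits right→left: 5 2 3 4 2 6 6 6 8 9
Double every second digit counting from the check-digit position (so the 1st, 3rd, 5th, ... of the partial from the right).
  doubled (with −9 where >9): 1 6 4 3 7 → sum 21
  kept as-is: 2 4 6 6 9 → sum 27
Total = 21 + 27 = 48.
Check digit = (10 − (48 mod 10)) mod 10 = 2.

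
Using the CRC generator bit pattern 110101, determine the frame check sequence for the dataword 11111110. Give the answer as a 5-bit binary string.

01110

Append 5 zeros: 1111111000000. Divide by 110101 (XOR where the leading bit is 1):
  pos 0: 111111 XOR 110101 = 001010
  pos 2: 101010 XOR 110101 = 011111
  pos 3: 111110 XOR 110101 = 001011
  pos 5: 101100 XOR 110101 = 011001
  pos 6: 110010 XOR 110101 = 000111
Remainder (last 5 bits) = 01110. This is the CRC / FCS.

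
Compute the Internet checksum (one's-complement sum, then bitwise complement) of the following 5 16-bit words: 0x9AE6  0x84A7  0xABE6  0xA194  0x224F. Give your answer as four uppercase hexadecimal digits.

70A7

One's-complement addition (fold any carry out of bit 15 back into bit 0):
  0x9AE6 + 0x84A7 = 0x11F8D → wrap carry → 0x1F8E
  0x1F8E + 0xABE6 = 0x0CB74
  0xCB74 + 0xA194 = 0x16D08 → wrap carry → 0x6D09
  0x6D09 + 0x224F = 0x08F58
One's-complement sum = 0x8F58.
Checksum = ~0x8F58 & 0xFFFF = 0x70A7.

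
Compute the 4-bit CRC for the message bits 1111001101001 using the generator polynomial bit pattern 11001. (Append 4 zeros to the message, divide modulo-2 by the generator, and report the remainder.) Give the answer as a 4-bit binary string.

1000

Append 4 zeros: 11110011010010000. Divide by 11001 (XOR where the leading bit is 1):
  pos 0: 11110 XOR 11001 = 00111
  pos 2: 11101 XOR 11001 = 00100
  pos 4: 10010 XOR 11001 = 01011
  pos 5: 10111 XOR 11001 = 01110
  pos 6: 11100 XOR 11001 = 00101
  pos 8: 10101 XOR 11001 = 01100
  pos 9: 11000 XOR 11001 = 00001
Remainder (last 4 bits) = 1000. This is the CRC / FCS.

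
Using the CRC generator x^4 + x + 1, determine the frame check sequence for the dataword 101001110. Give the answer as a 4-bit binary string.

Append 4 zeros: 1010011100000. Divide by 10011 (XOR where the leading bit is 1):
  pos 0: 10100 XOR 10011 = 00111
  pos 2: 11111 XOR 10011 = 01100
  pos 3: 11001 XOR 10011 = 01010
  pos 4: 10100 XOR 10011 = 00111
  pos 6: 11100 XOR 10011 = 01111
  pos 7: 11110 XOR 10011 = 01101
  pos 8: 11010 XOR 10011 = 01001
Remainder (last 4 bits) = 1001. This is the CRC / FCS.

1001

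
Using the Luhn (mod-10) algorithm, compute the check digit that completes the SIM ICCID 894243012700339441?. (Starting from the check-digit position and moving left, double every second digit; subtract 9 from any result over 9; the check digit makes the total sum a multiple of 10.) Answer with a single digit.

4

Partial digits right→left: 1 4 4 9 3 3 0 0 7 2 1 0 3 4 2 4 9 8
Double every second digit counting from the check-digit position (so the 1st, 3rd, 5th, ... of the partial from the right).
  doubled (with −9 where >9): 2 8 6 0 5 2 6 4 9 → sum 42
  kept as-is: 4 9 3 0 2 0 4 4 8 → sum 34
Total = 42 + 34 = 76.
Check digit = (10 − (76 mod 10)) mod 10 = 4.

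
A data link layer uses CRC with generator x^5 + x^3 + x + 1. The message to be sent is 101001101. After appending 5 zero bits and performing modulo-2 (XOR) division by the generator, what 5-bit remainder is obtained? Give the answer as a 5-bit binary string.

Append 5 zeros: 10100110100000. Divide by 101011 (XOR where the leading bit is 1):
  pos 0: 101001 XOR 101011 = 000010
  pos 4: 101010 XOR 101011 = 000001
Remainder (last 5 bits) = 10000. This is the CRC / FCS.

10000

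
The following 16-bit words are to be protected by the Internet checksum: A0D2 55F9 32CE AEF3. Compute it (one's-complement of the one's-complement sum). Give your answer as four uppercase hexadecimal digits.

One's-complement addition (fold any carry out of bit 15 back into bit 0):
  0xA0D2 + 0x55F9 = 0x0F6CB
  0xF6CB + 0x32CE = 0x12999 → wrap carry → 0x299A
  0x299A + 0xAEF3 = 0x0D88D
One's-complement sum = 0xD88D.
Checksum = ~0xD88D & 0xFFFF = 0x2772.

2772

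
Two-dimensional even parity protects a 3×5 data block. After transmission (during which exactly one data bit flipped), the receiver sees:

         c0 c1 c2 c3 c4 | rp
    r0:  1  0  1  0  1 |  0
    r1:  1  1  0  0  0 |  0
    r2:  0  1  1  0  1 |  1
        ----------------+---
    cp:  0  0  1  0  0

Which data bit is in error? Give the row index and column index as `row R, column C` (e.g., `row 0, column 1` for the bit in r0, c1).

row 0, column 2

Recompute each row's even parity and compare to rp:
  r0: data parity 1, sent rp 0 → mismatch
  r1: data parity 0, sent rp 0 → ok
  r2: data parity 1, sent rp 1 → ok
Recompute each column's even parity and compare to cp:
  c0: data parity 0, sent cp 0 → ok
  c1: data parity 0, sent cp 0 → ok
  c2: data parity 0, sent cp 1 → mismatch
  c3: data parity 0, sent cp 0 → ok
  c4: data parity 0, sent cp 0 → ok
Exactly one row (r0) and one column (c2) fail → the flipped bit is at their intersection.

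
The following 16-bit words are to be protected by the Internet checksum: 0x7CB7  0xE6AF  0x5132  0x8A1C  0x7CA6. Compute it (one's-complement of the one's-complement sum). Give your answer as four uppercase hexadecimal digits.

One's-complement addition (fold any carry out of bit 15 back into bit 0):
  0x7CB7 + 0xE6AF = 0x16366 → wrap carry → 0x6367
  0x6367 + 0x5132 = 0x0B499
  0xB499 + 0x8A1C = 0x13EB5 → wrap carry → 0x3EB6
  0x3EB6 + 0x7CA6 = 0x0BB5C
One's-complement sum = 0xBB5C.
Checksum = ~0xBB5C & 0xFFFF = 0x44A3.

44A3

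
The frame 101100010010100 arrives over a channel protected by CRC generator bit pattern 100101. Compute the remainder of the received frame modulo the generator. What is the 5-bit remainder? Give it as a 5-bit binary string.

Modulo-2 division of 101100010010100 by 100101:
  pos 0: 101100 XOR 100101 = 001001
  pos 2: 100101 XOR 100101 = 000000
Remainder = 10100 (nonzero — an error is detected).

10100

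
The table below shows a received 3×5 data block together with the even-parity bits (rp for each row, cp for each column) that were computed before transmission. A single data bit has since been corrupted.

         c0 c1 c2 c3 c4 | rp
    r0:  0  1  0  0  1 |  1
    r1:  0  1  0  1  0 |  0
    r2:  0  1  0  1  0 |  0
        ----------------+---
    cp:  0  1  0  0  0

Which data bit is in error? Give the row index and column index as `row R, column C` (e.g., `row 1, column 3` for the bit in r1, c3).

row 0, column 4

Recompute each row's even parity and compare to rp:
  r0: data parity 0, sent rp 1 → mismatch
  r1: data parity 0, sent rp 0 → ok
  r2: data parity 0, sent rp 0 → ok
Recompute each column's even parity and compare to cp:
  c0: data parity 0, sent cp 0 → ok
  c1: data parity 1, sent cp 1 → ok
  c2: data parity 0, sent cp 0 → ok
  c3: data parity 0, sent cp 0 → ok
  c4: data parity 1, sent cp 0 → mismatch
Exactly one row (r0) and one column (c4) fail → the flipped bit is at their intersection.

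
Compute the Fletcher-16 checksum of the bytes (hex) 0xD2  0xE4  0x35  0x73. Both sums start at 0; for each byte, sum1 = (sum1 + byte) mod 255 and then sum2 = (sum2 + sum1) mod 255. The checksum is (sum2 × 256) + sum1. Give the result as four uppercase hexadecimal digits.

Running sums (mod 255):
  after byte 0 (0xD2): sum1=210, sum2=210
  after byte 1 (0xE4): sum1=183, sum2=138
  after byte 2 (0x35): sum1=236, sum2=119
  after byte 3 (0x73): sum1=96, sum2=215
Checksum = sum2·256 + sum1 = 215·256 + 96 = 55136 = 0xD760.

D760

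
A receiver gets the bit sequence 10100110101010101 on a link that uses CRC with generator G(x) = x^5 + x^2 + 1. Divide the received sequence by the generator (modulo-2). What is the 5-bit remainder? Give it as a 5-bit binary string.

00010

Modulo-2 division of 10100110101010101 by 100101:
  pos 0: 101001 XOR 100101 = 001100
  pos 2: 110010 XOR 100101 = 010111
  pos 3: 101111 XOR 100101 = 001010
  pos 5: 101001 XOR 100101 = 001100
  pos 7: 110001 XOR 100101 = 010100
  pos 8: 101000 XOR 100101 = 001101
  pos 10: 110110 XOR 100101 = 010011
  pos 11: 100111 XOR 100101 = 000010
Remainder = 00010 (nonzero — an error is detected).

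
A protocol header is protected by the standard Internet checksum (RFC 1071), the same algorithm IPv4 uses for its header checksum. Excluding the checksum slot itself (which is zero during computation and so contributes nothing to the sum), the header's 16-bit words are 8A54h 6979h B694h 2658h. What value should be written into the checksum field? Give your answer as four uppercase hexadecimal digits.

One's-complement addition (fold any carry out of bit 15 back into bit 0):
  0x8A54 + 0x6979 = 0x0F3CD
  0xF3CD + 0xB694 = 0x1AA61 → wrap carry → 0xAA62
  0xAA62 + 0x2658 = 0x0D0BA
One's-complement sum = 0xD0BA.
Checksum = ~0xD0BA & 0xFFFF = 0x2F45.

2F45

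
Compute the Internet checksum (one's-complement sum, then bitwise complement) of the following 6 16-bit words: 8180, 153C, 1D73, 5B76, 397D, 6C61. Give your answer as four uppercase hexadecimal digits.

4A7B

One's-complement addition (fold any carry out of bit 15 back into bit 0):
  0x8180 + 0x153C = 0x096BC
  0x96BC + 0x1D73 = 0x0B42F
  0xB42F + 0x5B76 = 0x10FA5 → wrap carry → 0x0FA6
  0x0FA6 + 0x397D = 0x04923
  0x4923 + 0x6C61 = 0x0B584
One's-complement sum = 0xB584.
Checksum = ~0xB584 & 0xFFFF = 0x4A7B.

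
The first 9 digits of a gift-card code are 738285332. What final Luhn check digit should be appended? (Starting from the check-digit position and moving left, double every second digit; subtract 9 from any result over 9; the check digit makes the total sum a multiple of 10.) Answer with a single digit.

Partial digits right→left: 2 3 3 5 8 2 8 3 7
Double every second digit counting from the check-digit position (so the 1st, 3rd, 5th, ... of the partial from the right).
  doubled (with −9 where >9): 4 6 7 7 5 → sum 29
  kept as-is: 3 5 2 3 → sum 13
Total = 29 + 13 = 42.
Check digit = (10 − (42 mod 10)) mod 10 = 8.

8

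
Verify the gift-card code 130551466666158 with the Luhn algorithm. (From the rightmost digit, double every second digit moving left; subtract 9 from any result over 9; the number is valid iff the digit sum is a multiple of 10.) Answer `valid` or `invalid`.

valid

From the right, keep odd positions and double even positions (subtract 9 from any doubled value over 9):
  doubled (positions 2,4,...): 1 3 3 3 2 1 6 → sum 19
  kept (positions 1,3,...): 8 1 6 6 4 5 0 1 → sum 31
Total = 50.
50 mod 10 = 0, so the number is valid.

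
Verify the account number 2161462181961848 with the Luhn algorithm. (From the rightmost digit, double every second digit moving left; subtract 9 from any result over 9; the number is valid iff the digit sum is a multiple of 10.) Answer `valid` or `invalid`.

From the right, keep odd positions and double even positions (subtract 9 from any doubled value over 9):
  doubled (positions 2,4,...): 8 2 9 7 4 8 3 4 → sum 45
  kept (positions 1,3,...): 8 8 6 1 1 6 1 1 → sum 32
Total = 77.
77 mod 10 = 7, so the number is invalid.

invalid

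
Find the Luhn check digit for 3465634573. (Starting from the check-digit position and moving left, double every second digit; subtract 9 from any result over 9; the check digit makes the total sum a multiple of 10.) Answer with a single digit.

2

Partial digits right→left: 3 7 5 4 3 6 5 6 4 3
Double every second digit counting from the check-digit position (so the 1st, 3rd, 5th, ... of the partial from the right).
  doubled (with −9 where >9): 6 1 6 1 8 → sum 22
  kept as-is: 7 4 6 6 3 → sum 26
Total = 22 + 26 = 48.
Check digit = (10 − (48 mod 10)) mod 10 = 2.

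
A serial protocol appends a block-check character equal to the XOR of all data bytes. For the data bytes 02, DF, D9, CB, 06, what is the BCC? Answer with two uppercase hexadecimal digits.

C9

XOR the bytes together:
  start with 0x02
  0x02 ⊕ 0xDF = 0xDD
  0xDD ⊕ 0xD9 = 0x04
  0x04 ⊕ 0xCB = 0xCF
  0xCF ⊕ 0x06 = 0xC9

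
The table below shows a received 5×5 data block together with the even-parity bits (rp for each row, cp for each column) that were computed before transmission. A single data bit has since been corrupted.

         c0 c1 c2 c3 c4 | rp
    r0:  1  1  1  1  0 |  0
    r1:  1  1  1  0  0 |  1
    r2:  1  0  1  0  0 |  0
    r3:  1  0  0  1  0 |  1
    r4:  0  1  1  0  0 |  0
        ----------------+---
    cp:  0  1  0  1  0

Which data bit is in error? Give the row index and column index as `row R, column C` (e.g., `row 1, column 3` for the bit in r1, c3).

Recompute each row's even parity and compare to rp:
  r0: data parity 0, sent rp 0 → ok
  r1: data parity 1, sent rp 1 → ok
  r2: data parity 0, sent rp 0 → ok
  r3: data parity 0, sent rp 1 → mismatch
  r4: data parity 0, sent rp 0 → ok
Recompute each column's even parity and compare to cp:
  c0: data parity 0, sent cp 0 → ok
  c1: data parity 1, sent cp 1 → ok
  c2: data parity 0, sent cp 0 → ok
  c3: data parity 0, sent cp 1 → mismatch
  c4: data parity 0, sent cp 0 → ok
Exactly one row (r3) and one column (c3) fail → the flipped bit is at their intersection.

row 3, column 3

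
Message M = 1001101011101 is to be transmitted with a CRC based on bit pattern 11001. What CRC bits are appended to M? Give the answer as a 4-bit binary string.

Append 4 zeros: 10011010111010000. Divide by 11001 (XOR where the leading bit is 1):
  pos 0: 10011 XOR 11001 = 01010
  pos 1: 10100 XOR 11001 = 01101
  pos 2: 11011 XOR 11001 = 00010
  pos 5: 10011 XOR 11001 = 01010
  pos 6: 10101 XOR 11001 = 01100
  pos 7: 11000 XOR 11001 = 00001
  pos 11: 11000 XOR 11001 = 00001
Remainder (last 4 bits) = 0010. This is the CRC / FCS.

0010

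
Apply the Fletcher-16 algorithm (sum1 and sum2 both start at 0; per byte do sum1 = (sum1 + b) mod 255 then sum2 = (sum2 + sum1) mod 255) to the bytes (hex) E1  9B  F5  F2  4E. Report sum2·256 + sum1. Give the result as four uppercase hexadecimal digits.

EDB4

Running sums (mod 255):
  after byte 0 (E1): sum1=225, sum2=225
  after byte 1 (9B): sum1=125, sum2=95
  after byte 2 (F5): sum1=115, sum2=210
  after byte 3 (F2): sum1=102, sum2=57
  after byte 4 (4E): sum1=180, sum2=237
Checksum = sum2·256 + sum1 = 237·256 + 180 = 60852 = 0xEDB4.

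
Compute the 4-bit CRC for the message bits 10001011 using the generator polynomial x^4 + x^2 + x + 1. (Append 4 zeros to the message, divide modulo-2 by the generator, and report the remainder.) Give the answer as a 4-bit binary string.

Append 4 zeros: 100010110000. Divide by 10111 (XOR where the leading bit is 1):
  pos 0: 10001 XOR 10111 = 00110
  pos 2: 11001 XOR 10111 = 01110
  pos 3: 11101 XOR 10111 = 01010
  pos 4: 10100 XOR 10111 = 00011
  pos 7: 11000 XOR 10111 = 01111
Remainder (last 4 bits) = 1111. This is the CRC / FCS.

1111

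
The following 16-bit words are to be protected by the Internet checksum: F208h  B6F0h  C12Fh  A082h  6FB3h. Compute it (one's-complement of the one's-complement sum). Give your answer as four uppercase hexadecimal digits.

One's-complement addition (fold any carry out of bit 15 back into bit 0):
  0xF208 + 0xB6F0 = 0x1A8F8 → wrap carry → 0xA8F9
  0xA8F9 + 0xC12F = 0x16A28 → wrap carry → 0x6A29
  0x6A29 + 0xA082 = 0x10AAB → wrap carry → 0x0AAC
  0x0AAC + 0x6FB3 = 0x07A5F
One's-complement sum = 0x7A5F.
Checksum = ~0x7A5F & 0xFFFF = 0x85A0.

85A0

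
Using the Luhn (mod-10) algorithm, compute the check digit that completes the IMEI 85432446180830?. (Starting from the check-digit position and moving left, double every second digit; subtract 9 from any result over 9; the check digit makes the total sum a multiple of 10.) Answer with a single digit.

6

Partial digits right→left: 0 3 8 0 8 1 6 4 4 2 3 4 5 8
Double every second digit counting from the check-digit position (so the 1st, 3rd, 5th, ... of the partial from the right).
  doubled (with −9 where >9): 0 7 7 3 8 6 1 → sum 32
  kept as-is: 3 0 1 4 2 4 8 → sum 22
Total = 32 + 22 = 54.
Check digit = (10 − (54 mod 10)) mod 10 = 6.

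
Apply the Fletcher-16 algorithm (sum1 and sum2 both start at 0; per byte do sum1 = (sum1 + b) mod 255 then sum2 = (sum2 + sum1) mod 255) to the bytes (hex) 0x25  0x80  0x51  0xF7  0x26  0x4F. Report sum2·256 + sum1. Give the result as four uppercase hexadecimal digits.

Running sums (mod 255):
  after byte 0 (0x25): sum1=37, sum2=37
  after byte 1 (0x80): sum1=165, sum2=202
  after byte 2 (0x51): sum1=246, sum2=193
  after byte 3 (0xF7): sum1=238, sum2=176
  after byte 4 (0x26): sum1=21, sum2=197
  after byte 5 (0x4F): sum1=100, sum2=42
Checksum = sum2·256 + sum1 = 42·256 + 100 = 10852 = 0x2A64.

2A64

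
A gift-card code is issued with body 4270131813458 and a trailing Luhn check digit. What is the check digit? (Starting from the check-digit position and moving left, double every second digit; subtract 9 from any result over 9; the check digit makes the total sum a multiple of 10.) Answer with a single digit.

Partial digits right→left: 8 5 4 3 1 8 1 3 1 0 7 2 4
Double every second digit counting from the check-digit position (so the 1st, 3rd, 5th, ... of the partial from the right).
  doubled (with −9 where >9): 7 8 2 2 2 5 8 → sum 34
  kept as-is: 5 3 8 3 0 2 → sum 21
Total = 34 + 21 = 55.
Check digit = (10 − (55 mod 10)) mod 10 = 5.

5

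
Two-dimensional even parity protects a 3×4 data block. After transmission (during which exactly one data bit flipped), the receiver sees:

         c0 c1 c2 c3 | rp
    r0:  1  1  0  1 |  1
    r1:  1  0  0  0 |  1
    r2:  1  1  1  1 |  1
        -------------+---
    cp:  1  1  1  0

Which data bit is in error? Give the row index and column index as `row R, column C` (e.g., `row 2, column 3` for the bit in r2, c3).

Recompute each row's even parity and compare to rp:
  r0: data parity 1, sent rp 1 → ok
  r1: data parity 1, sent rp 1 → ok
  r2: data parity 0, sent rp 1 → mismatch
Recompute each column's even parity and compare to cp:
  c0: data parity 1, sent cp 1 → ok
  c1: data parity 0, sent cp 1 → mismatch
  c2: data parity 1, sent cp 1 → ok
  c3: data parity 0, sent cp 0 → ok
Exactly one row (r2) and one column (c1) fail → the flipped bit is at their intersection.

row 2, column 1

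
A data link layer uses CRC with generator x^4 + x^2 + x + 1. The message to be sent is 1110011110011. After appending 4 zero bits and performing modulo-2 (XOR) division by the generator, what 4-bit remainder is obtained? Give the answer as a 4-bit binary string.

0111

Append 4 zeros: 11100111100110000. Divide by 10111 (XOR where the leading bit is 1):
  pos 0: 11100 XOR 10111 = 01011
  pos 1: 10111 XOR 10111 = 00000
  pos 6: 11100 XOR 10111 = 01011
  pos 7: 10111 XOR 10111 = 00000
  pos 12: 10000 XOR 10111 = 00111
Remainder (last 4 bits) = 0111. This is the CRC / FCS.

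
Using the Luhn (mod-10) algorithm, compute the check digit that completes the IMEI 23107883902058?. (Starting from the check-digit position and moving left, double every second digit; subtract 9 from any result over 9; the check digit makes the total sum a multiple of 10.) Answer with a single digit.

Partial digits right→left: 8 5 0 2 0 9 3 8 8 7 0 1 3 2
Double every second digit counting from the check-digit position (so the 1st, 3rd, 5th, ... of the partial from the right).
  doubled (with −9 where >9): 7 0 0 6 7 0 6 → sum 26
  kept as-is: 5 2 9 8 7 1 2 → sum 34
Total = 26 + 34 = 60.
Check digit = (10 − (60 mod 10)) mod 10 = 0.

0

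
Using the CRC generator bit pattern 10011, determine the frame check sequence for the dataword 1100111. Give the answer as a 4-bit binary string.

Append 4 zeros: 11001110000. Divide by 10011 (XOR where the leading bit is 1):
  pos 0: 11001 XOR 10011 = 01010
  pos 1: 10101 XOR 10011 = 00110
  pos 3: 11010 XOR 10011 = 01001
  pos 4: 10010 XOR 10011 = 00001
Remainder (last 4 bits) = 0100. This is the CRC / FCS.

0100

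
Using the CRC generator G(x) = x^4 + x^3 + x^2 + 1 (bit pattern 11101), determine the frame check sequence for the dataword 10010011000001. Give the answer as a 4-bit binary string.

0001

Append 4 zeros: 100100110000010000. Divide by 11101 (XOR where the leading bit is 1):
  pos 0: 10010 XOR 11101 = 01111
  pos 1: 11110 XOR 11101 = 00011
  pos 4: 11110 XOR 11101 = 00011
  pos 7: 11000 XOR 11101 = 00101
  pos 9: 10101 XOR 11101 = 01000
  pos 10: 10000 XOR 11101 = 01101
  pos 11: 11010 XOR 11101 = 00111
  pos 13: 11100 XOR 11101 = 00001
Remainder (last 4 bits) = 0001. This is the CRC / FCS.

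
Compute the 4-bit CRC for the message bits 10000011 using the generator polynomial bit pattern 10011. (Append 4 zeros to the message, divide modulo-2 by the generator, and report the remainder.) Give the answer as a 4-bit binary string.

Append 4 zeros: 100000110000. Divide by 10011 (XOR where the leading bit is 1):
  pos 0: 10000 XOR 10011 = 00011
  pos 3: 11011 XOR 10011 = 01000
  pos 4: 10000 XOR 10011 = 00011
  pos 7: 11000 XOR 10011 = 01011
Remainder (last 4 bits) = 1011. This is the CRC / FCS.

1011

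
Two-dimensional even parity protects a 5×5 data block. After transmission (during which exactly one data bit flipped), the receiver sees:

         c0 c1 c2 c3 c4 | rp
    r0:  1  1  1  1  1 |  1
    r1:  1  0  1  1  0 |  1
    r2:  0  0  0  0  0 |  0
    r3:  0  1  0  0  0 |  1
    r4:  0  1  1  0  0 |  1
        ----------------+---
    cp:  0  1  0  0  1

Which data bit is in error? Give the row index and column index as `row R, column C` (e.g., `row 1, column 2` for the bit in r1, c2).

Recompute each row's even parity and compare to rp:
  r0: data parity 1, sent rp 1 → ok
  r1: data parity 1, sent rp 1 → ok
  r2: data parity 0, sent rp 0 → ok
  r3: data parity 1, sent rp 1 → ok
  r4: data parity 0, sent rp 1 → mismatch
Recompute each column's even parity and compare to cp:
  c0: data parity 0, sent cp 0 → ok
  c1: data parity 1, sent cp 1 → ok
  c2: data parity 1, sent cp 0 → mismatch
  c3: data parity 0, sent cp 0 → ok
  c4: data parity 1, sent cp 1 → ok
Exactly one row (r4) and one column (c2) fail → the flipped bit is at their intersection.

row 4, column 2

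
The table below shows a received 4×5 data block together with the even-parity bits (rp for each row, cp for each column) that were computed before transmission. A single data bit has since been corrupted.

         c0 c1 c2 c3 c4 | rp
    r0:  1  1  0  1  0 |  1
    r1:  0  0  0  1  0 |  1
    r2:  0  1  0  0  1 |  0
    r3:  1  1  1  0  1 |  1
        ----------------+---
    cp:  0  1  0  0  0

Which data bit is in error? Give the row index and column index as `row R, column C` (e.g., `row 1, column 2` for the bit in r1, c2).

row 3, column 2

Recompute each row's even parity and compare to rp:
  r0: data parity 1, sent rp 1 → ok
  r1: data parity 1, sent rp 1 → ok
  r2: data parity 0, sent rp 0 → ok
  r3: data parity 0, sent rp 1 → mismatch
Recompute each column's even parity and compare to cp:
  c0: data parity 0, sent cp 0 → ok
  c1: data parity 1, sent cp 1 → ok
  c2: data parity 1, sent cp 0 → mismatch
  c3: data parity 0, sent cp 0 → ok
  c4: data parity 0, sent cp 0 → ok
Exactly one row (r3) and one column (c2) fail → the flipped bit is at their intersection.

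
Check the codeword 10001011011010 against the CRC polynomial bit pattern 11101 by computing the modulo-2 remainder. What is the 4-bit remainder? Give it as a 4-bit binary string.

0010

Modulo-2 division of 10001011011010 by 11101:
  pos 0: 10001 XOR 11101 = 01100
  pos 1: 11000 XOR 11101 = 00101
  pos 3: 10111 XOR 11101 = 01010
  pos 4: 10100 XOR 11101 = 01001
  pos 5: 10011 XOR 11101 = 01110
  pos 6: 11101 XOR 11101 = 00000
Remainder = 0010 (nonzero — an error is detected).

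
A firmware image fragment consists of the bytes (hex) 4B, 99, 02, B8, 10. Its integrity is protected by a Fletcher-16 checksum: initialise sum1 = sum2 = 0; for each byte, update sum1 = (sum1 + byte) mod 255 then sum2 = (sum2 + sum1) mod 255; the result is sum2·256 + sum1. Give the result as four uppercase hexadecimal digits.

Running sums (mod 255):
  after byte 0 (4B): sum1=75, sum2=75
  after byte 1 (99): sum1=228, sum2=48
  after byte 2 (02): sum1=230, sum2=23
  after byte 3 (B8): sum1=159, sum2=182
  after byte 4 (10): sum1=175, sum2=102
Checksum = sum2·256 + sum1 = 102·256 + 175 = 26287 = 0x66AF.

66AF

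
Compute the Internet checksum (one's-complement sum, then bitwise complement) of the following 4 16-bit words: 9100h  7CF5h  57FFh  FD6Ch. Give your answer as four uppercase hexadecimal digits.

One's-complement addition (fold any carry out of bit 15 back into bit 0):
  0x9100 + 0x7CF5 = 0x10DF5 → wrap carry → 0x0DF6
  0x0DF6 + 0x57FF = 0x065F5
  0x65F5 + 0xFD6C = 0x16361 → wrap carry → 0x6362
One's-complement sum = 0x6362.
Checksum = ~0x6362 & 0xFFFF = 0x9C9D.

9C9D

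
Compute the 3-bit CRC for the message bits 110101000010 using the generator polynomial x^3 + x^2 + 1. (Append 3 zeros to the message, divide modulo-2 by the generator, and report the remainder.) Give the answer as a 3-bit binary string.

Append 3 zeros: 110101000010000. Divide by 1101 (XOR where the leading bit is 1):
  pos 0: 1101 XOR 1101 = 0000
  pos 5: 1000 XOR 1101 = 0101
  pos 6: 1010 XOR 1101 = 0111
  pos 7: 1111 XOR 1101 = 0010
  pos 9: 1000 XOR 1101 = 0101
  pos 10: 1010 XOR 1101 = 0111
  pos 11: 1110 XOR 1101 = 0011
Remainder (last 3 bits) = 011. This is the CRC / FCS.

011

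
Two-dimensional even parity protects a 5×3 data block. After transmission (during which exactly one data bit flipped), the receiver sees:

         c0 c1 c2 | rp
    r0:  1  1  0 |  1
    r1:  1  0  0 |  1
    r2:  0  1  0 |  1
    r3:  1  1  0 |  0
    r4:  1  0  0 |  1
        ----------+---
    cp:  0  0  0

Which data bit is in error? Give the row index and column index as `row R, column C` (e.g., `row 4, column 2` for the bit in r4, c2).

row 0, column 1

Recompute each row's even parity and compare to rp:
  r0: data parity 0, sent rp 1 → mismatch
  r1: data parity 1, sent rp 1 → ok
  r2: data parity 1, sent rp 1 → ok
  r3: data parity 0, sent rp 0 → ok
  r4: data parity 1, sent rp 1 → ok
Recompute each column's even parity and compare to cp:
  c0: data parity 0, sent cp 0 → ok
  c1: data parity 1, sent cp 0 → mismatch
  c2: data parity 0, sent cp 0 → ok
Exactly one row (r0) and one column (c1) fail → the flipped bit is at their intersection.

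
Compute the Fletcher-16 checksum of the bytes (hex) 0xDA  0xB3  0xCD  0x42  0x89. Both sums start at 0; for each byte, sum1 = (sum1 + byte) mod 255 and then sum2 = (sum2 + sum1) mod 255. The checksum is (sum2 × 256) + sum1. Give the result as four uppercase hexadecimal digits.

Running sums (mod 255):
  after byte 0 (0xDA): sum1=218, sum2=218
  after byte 1 (0xB3): sum1=142, sum2=105
  after byte 2 (0xCD): sum1=92, sum2=197
  after byte 3 (0x42): sum1=158, sum2=100
  after byte 4 (0x89): sum1=40, sum2=140
Checksum = sum2·256 + sum1 = 140·256 + 40 = 35880 = 0x8C28.

8C28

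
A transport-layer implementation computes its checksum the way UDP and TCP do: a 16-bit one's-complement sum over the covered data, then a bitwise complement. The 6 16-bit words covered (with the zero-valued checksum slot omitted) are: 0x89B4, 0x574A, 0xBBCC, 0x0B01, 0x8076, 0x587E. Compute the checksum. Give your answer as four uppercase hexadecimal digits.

One's-complement addition (fold any carry out of bit 15 back into bit 0):
  0x89B4 + 0x574A = 0x0E0FE
  0xE0FE + 0xBBCC = 0x19CCA → wrap carry → 0x9CCB
  0x9CCB + 0x0B01 = 0x0A7CC
  0xA7CC + 0x8076 = 0x12842 → wrap carry → 0x2843
  0x2843 + 0x587E = 0x080C1
One's-complement sum = 0x80C1.
Checksum = ~0x80C1 & 0xFFFF = 0x7F3E.

7F3E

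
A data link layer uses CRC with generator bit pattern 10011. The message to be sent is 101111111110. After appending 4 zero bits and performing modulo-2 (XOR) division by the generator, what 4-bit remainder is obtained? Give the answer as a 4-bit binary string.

Append 4 zeros: 1011111111100000. Divide by 10011 (XOR where the leading bit is 1):
  pos 0: 10111 XOR 10011 = 00100
  pos 2: 10011 XOR 10011 = 00000
  pos 7: 11110 XOR 10011 = 01101
  pos 8: 11010 XOR 10011 = 01001
  pos 9: 10010 XOR 10011 = 00001
Remainder (last 4 bits) = 0100. This is the CRC / FCS.

0100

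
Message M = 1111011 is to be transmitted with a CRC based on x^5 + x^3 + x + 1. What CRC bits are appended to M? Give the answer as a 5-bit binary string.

Append 5 zeros: 111101100000. Divide by 101011 (XOR where the leading bit is 1):
  pos 0: 111101 XOR 101011 = 010110
  pos 1: 101101 XOR 101011 = 000110
  pos 4: 110000 XOR 101011 = 011011
  pos 5: 110110 XOR 101011 = 011101
  pos 6: 111010 XOR 101011 = 010001
Remainder (last 5 bits) = 10001. This is the CRC / FCS.

10001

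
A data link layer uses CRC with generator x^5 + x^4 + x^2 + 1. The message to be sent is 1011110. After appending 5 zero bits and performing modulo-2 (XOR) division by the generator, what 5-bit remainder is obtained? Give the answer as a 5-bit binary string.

Append 5 zeros: 101111000000. Divide by 110101 (XOR where the leading bit is 1):
  pos 0: 101111 XOR 110101 = 011010
  pos 1: 110100 XOR 110101 = 000001
  pos 6: 100000 XOR 110101 = 010101
Remainder (last 5 bits) = 10101. This is the CRC / FCS.

10101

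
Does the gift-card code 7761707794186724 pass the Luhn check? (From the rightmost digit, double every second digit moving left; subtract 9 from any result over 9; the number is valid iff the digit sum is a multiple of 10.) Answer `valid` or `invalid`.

From the right, keep odd positions and double even positions (subtract 9 from any doubled value over 9):
  doubled (positions 2,4,...): 4 3 2 9 5 5 3 5 → sum 36
  kept (positions 1,3,...): 4 7 8 4 7 0 1 7 → sum 38
Total = 74.
74 mod 10 = 4, so the number is invalid.

invalid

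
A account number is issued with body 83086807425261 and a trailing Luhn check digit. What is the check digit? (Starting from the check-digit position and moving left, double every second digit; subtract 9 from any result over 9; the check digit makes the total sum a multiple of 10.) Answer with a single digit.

6

Partial digits right→left: 1 6 2 5 2 4 7 0 8 6 8 0 3 8
Double every second digit counting from the check-digit position (so the 1st, 3rd, 5th, ... of the partial from the right).
  doubled (with −9 where >9): 2 4 4 5 7 7 6 → sum 35
  kept as-is: 6 5 4 0 6 0 8 → sum 29
Total = 35 + 29 = 64.
Check digit = (10 − (64 mod 10)) mod 10 = 6.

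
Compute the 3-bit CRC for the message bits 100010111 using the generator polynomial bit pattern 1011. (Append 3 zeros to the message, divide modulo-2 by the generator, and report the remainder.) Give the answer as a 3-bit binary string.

101

Append 3 zeros: 100010111000. Divide by 1011 (XOR where the leading bit is 1):
  pos 0: 1000 XOR 1011 = 0011
  pos 2: 1110 XOR 1011 = 0101
  pos 3: 1011 XOR 1011 = 0000
  pos 7: 1100 XOR 1011 = 0111
  pos 8: 1110 XOR 1011 = 0101
Remainder (last 3 bits) = 101. This is the CRC / FCS.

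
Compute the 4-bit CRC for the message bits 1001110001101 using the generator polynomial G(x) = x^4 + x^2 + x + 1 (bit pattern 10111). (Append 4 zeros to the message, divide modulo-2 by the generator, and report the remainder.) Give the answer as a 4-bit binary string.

Append 4 zeros: 10011100011010000. Divide by 10111 (XOR where the leading bit is 1):
  pos 0: 10011 XOR 10111 = 00100
  pos 2: 10010 XOR 10111 = 00101
  pos 4: 10100 XOR 10111 = 00011
  pos 7: 11110 XOR 10111 = 01001
  pos 8: 10011 XOR 10111 = 00100
  pos 10: 10000 XOR 10111 = 00111
  pos 12: 11100 XOR 10111 = 01011
Remainder (last 4 bits) = 1011. This is the CRC / FCS.

1011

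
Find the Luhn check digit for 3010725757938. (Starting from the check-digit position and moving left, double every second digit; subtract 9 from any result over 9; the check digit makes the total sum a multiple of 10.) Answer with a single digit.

Partial digits right→left: 8 3 9 7 5 7 5 2 7 0 1 0 3
Double every second digit counting from the check-digit position (so the 1st, 3rd, 5th, ... of the partial from the right).
  doubled (with −9 where >9): 7 9 1 1 5 2 6 → sum 31
  kept as-is: 3 7 7 2 0 0 → sum 19
Total = 31 + 19 = 50.
Check digit = (10 − (50 mod 10)) mod 10 = 0.

0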